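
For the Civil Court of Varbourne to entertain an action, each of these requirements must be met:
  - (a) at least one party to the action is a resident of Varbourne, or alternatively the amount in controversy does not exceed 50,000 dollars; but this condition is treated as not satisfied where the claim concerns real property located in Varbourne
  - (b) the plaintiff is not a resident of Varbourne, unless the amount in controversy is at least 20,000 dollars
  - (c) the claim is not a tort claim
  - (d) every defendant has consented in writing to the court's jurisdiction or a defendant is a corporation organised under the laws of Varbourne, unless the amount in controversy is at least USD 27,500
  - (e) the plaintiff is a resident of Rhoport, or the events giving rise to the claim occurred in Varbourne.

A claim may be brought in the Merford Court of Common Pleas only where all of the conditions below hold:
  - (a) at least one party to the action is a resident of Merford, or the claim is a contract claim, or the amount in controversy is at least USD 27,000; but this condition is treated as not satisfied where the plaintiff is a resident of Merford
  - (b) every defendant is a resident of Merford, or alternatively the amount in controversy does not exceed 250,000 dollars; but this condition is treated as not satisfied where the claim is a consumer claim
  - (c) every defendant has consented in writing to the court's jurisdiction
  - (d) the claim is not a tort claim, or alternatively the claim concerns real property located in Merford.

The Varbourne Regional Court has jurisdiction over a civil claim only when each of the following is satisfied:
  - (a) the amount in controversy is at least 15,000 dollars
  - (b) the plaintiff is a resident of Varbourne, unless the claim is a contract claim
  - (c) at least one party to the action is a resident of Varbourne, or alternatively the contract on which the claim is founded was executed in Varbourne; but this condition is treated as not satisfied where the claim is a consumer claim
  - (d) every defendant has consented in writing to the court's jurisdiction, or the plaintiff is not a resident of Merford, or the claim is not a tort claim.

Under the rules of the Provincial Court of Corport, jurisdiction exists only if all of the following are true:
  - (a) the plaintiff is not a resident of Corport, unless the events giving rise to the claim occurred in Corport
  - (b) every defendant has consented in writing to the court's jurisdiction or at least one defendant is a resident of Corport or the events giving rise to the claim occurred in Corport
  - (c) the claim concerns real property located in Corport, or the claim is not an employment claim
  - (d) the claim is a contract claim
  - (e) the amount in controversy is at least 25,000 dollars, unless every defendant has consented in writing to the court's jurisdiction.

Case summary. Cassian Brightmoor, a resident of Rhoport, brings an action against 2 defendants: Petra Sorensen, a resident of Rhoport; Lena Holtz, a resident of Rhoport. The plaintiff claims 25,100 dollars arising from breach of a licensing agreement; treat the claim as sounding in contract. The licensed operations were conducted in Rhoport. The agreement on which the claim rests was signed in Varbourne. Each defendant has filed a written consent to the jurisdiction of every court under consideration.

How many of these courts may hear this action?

The Civil Court of Varbourne:
  (a) The amount in controversy is $25,100, within the USD 50,000 ceiling — that alternative is enough. The carve-out does not apply: the claim does not concern real property. Met.
  (b) The plaintiff resides in Rhoport, which is not Varbourne. Satisfied.
  (c) The claim is a contract claim, not a tort claim. Condition met.
  (d) Every defendant has filed written consent, which satisfies one of the alternatives. Met.
  (e) The plaintiff resides in Rhoport, which satisfies one of the alternatives. Satisfied.
  → The court has jurisdiction.
The Merford Court of Common Pleas:
  (a) The claim is a contract claim, so this disjunct is met. The carve-out does not apply: the plaintiff resides in Rhoport, not Merford. Met.
  (b) The amount in controversy is $25,100, within the $250,000 ceiling, which satisfies one of the alternatives. And the carve-out is inapplicable — the claim is a contract claim, not a consumer claim. Met.
  (c) Every defendant has filed written consent. Satisfied.
  (d) The claim is a contract claim, not a tort claim, which satisfies one of the alternatives. Condition met.
  → Jurisdiction lies.
The Varbourne Regional Court:
  (a) The amount in controversy is USD 25,100, which meets the 15,000 dollars floor. Met.
  (b) The plaintiff resides in Rhoport, not Varbourne. The proviso rescues it, though: the claim is a contract claim. Met.
  (c) The contract was executed in Varbourne, which satisfies one of the alternatives. The carve-out does not apply: the claim is a contract claim, not a consumer claim. Condition met.
  (d) Every defendant has filed written consent, which satisfies one of the alternatives. Met.
  → Jurisdiction lies.
The Provincial Court of Corport:
  (a) The plaintiff resides in Rhoport, which is not Corport. Met.
  (b) Every defendant has filed written consent, which satisfies one of the alternatives. Met.
  (c) The claim is a contract claim, not an employment claim — that alternative is enough. Satisfied.
  (d) The claim is a contract claim. Satisfied.
  (e) The amount in controversy is USD 25,100, which meets the 25,000 dollars floor. Condition met.
  → The court has jurisdiction.
Courts with jurisdiction: the Civil Court of Varbourne, the Merford Court of Common Pleas, the Varbourne Regional Court, the Provincial Court of Corport — 4 in total.

4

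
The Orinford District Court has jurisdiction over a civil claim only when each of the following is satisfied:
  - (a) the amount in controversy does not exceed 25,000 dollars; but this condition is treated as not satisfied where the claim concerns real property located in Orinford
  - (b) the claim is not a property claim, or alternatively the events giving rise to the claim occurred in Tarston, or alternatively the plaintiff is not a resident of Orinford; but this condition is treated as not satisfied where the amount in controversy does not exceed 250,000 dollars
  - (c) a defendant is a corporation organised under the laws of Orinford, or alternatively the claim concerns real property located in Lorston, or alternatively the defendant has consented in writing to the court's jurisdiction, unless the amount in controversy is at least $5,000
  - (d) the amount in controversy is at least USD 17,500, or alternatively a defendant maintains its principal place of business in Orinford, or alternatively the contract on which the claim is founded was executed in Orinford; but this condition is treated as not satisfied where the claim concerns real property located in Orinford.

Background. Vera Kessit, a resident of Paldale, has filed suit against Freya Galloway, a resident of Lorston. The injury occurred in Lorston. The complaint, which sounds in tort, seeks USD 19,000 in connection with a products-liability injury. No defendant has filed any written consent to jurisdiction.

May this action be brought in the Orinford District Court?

The Orinford District Court:
  (a) The amount in controversy is USD 19,000, within the 25,000 dollars ceiling. The exception is not triggered, since the claim does not concern real property. Satisfied.
  (b) The claim is a tort claim, not a property claim, so this disjunct is met. But the amount in controversy is USD 19,000, within the $250,000 ceiling, triggering the carve-out and defeating this condition. Not satisfied.
  (c) No defendant is a corporation; the claim does not concern real property; no such written consent has been filed — every alternative fails. However, the amount in controversy is $19,000, which meets the USD 5,000 floor, so the 'unless' proviso supplies this condition. Condition met.
  (d) The amount in controversy is 19,000 dollars, which meets the 17,500 dollars floor — that alternative is enough. And the carve-out is inapplicable — the claim does not concern real property. Condition met.
  → No jurisdiction.

No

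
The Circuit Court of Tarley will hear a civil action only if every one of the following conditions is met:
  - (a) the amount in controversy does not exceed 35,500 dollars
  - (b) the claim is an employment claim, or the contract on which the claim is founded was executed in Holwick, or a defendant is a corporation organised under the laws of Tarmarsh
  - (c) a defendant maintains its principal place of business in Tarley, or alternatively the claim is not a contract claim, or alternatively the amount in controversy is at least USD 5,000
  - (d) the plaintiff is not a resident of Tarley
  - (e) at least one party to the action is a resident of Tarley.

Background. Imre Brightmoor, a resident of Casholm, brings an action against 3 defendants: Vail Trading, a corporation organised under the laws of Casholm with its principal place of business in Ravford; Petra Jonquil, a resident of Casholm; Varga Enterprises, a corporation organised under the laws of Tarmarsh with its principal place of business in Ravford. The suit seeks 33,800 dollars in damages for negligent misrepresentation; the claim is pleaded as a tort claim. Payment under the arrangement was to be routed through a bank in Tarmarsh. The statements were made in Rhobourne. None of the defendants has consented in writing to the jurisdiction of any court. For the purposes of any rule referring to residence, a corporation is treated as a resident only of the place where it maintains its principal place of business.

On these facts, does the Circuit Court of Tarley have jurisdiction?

No

The Circuit Court of Tarley:
  (a) The amount in controversy is 33,800 dollars, within the $35,500 ceiling. Condition met.
  (b) Varga Enterprises is organised under the laws of Tarmarsh, which satisfies one of the alternatives. Satisfied.
  (c) The claim is a tort claim, not a contract claim, so one alternative holds. Condition met.
  (d) The plaintiff resides in Casholm, which is not Tarley. Met.
  (e) No party resides in Tarley. Not met.
  → No jurisdiction.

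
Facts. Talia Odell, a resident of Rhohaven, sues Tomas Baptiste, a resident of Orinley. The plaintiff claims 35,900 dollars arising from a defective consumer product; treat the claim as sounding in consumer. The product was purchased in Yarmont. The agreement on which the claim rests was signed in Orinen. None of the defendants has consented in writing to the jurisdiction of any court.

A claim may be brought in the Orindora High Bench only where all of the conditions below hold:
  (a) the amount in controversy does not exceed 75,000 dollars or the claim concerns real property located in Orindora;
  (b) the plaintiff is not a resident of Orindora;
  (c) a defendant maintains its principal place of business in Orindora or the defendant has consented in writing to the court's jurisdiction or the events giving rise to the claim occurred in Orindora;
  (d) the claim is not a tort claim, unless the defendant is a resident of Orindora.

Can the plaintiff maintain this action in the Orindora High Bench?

No

The Orindora High Bench:
  (a) The amount in controversy is USD 35,900, within the $75,000 ceiling, so one alternative holds. Satisfied.
  (b) The plaintiff resides in Rhohaven, which is not Orindora. Condition met.
  (c) No defendant is a corporation; no such written consent has been filed; the operative events occurred in Yarmont, not Orindora — no alternative holds. Not met.
  (d) The claim is a consumer claim, not a tort claim. Satisfied.
  → No jurisdiction.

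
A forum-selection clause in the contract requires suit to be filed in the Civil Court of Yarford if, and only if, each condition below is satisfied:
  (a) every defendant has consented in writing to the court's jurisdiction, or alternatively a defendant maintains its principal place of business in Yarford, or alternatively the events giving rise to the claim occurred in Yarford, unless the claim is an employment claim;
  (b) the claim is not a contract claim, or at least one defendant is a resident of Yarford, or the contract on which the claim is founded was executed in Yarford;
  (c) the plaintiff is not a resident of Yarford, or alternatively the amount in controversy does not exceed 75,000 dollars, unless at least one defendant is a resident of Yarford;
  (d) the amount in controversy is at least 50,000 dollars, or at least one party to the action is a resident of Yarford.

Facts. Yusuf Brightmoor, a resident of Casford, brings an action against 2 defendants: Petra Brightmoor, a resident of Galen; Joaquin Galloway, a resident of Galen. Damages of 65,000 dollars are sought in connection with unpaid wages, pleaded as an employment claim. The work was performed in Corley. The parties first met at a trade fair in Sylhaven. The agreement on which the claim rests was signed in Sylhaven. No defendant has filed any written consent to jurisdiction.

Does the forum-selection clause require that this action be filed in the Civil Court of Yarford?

The Civil Court of Yarford:
  (a) No such written consent has been filed; no defendant is a corporation; the operative events occurred in Corley, not Yarford — no alternative holds. The proviso rescues it, though: the claim is an employment claim. Satisfied.
  (b) The claim is an employment claim, not a contract claim, so one alternative holds. Condition met.
  (c) The plaintiff resides in Casford, which is not Yarford — that alternative is enough. Condition met.
  (d) The amount in controversy is $65,000, which meets the 50,000 dollars floor, so one alternative holds. Satisfied.
  → The clause applies.

Yes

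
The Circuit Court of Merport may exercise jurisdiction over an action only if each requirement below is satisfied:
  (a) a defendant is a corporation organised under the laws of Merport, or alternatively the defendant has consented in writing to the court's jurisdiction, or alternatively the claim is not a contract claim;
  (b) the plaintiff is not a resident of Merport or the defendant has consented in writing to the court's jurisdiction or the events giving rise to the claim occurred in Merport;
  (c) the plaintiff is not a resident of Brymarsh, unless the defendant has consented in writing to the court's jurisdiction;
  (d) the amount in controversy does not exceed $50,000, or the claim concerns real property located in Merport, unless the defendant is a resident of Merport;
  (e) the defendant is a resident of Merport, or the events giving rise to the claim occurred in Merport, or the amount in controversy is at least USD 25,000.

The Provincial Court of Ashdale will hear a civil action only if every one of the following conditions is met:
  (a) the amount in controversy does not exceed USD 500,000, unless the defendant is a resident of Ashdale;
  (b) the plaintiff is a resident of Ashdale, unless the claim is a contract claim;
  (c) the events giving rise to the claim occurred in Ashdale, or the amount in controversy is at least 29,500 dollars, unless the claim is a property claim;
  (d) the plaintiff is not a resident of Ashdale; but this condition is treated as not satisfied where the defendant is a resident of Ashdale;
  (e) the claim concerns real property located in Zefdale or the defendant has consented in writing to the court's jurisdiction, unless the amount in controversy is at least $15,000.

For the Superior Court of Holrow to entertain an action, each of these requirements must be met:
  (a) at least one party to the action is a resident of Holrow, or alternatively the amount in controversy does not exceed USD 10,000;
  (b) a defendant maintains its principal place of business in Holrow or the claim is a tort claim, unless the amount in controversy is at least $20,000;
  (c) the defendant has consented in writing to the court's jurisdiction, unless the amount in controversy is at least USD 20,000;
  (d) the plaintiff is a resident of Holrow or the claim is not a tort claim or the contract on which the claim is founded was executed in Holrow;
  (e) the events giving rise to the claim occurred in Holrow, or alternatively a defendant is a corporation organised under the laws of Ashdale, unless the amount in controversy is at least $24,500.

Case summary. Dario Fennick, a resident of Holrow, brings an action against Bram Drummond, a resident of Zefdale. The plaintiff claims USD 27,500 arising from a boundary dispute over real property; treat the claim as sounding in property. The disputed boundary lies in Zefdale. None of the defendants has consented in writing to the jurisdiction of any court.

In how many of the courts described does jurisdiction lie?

The Circuit Court of Merport:
  (a) The claim is a property claim, not a contract claim — that alternative is enough. Satisfied.
  (b) The plaintiff resides in Holrow, which is not Merport, so this disjunct is met. Condition met.
  (c) The plaintiff resides in Holrow, which is not Brymarsh. Condition met.
  (d) The amount in controversy is 27,500 dollars, within the $50,000 ceiling, which satisfies one of the alternatives. Met.
  (e) The amount in controversy is USD 27,500, which meets the $25,000 floor, so this disjunct is met. Condition met.
  → All conditions met; jurisdiction exists.
The Provincial Court of Ashdale:
  (a) The amount in controversy is $27,500, within the USD 500,000 ceiling. Satisfied.
  (b) The plaintiff resides in Holrow, not Ashdale. The proviso offers no rescue either, since the claim is a property claim, not a contract claim. Not satisfied.
  (c) The operative events occurred in Zefdale, not Ashdale; the amount in controversy is 27,500 dollars, below the 29,500 dollars floor — no alternative holds. However, the claim is a property claim, so the 'unless' proviso supplies this condition. Met.
  (d) The plaintiff resides in Holrow, which is not Ashdale. The carve-out does not apply: the defendant resides in Zefdale, not Ashdale. Met.
  (e) The property lies in Zefdale, so one alternative holds. Met.
  → Not every requirement is met — no jurisdiction.
The Superior Court of Holrow:
  (a) Dario Fennick resides in Holrow, which satisfies one of the alternatives. Satisfied.
  (b) No defendant is a corporation; the claim is a property claim, not a tort claim — every alternative fails. The proviso rescues it, though: the amount in controversy is USD 27,500, which meets the 20,000 dollars floor. Condition met.
  (c) No such written consent has been filed. But the amount in controversy is USD 27,500, which meets the 20,000 dollars floor, and the 'unless' clause therefore excuses the requirement. Condition met.
  (d) The plaintiff resides in Holrow, so one alternative holds. Condition met.
  (e) The operative events occurred in Zefdale, not Holrow; no defendant is a corporation — every alternative fails. The proviso rescues it, though: the amount in controversy is $27,500, which meets the $24,500 floor. Satisfied.
  → Every requirement is satisfied — jurisdiction.
Courts with jurisdiction: the Circuit Court of Merport, the Superior Court of Holrow — 2 in total.

2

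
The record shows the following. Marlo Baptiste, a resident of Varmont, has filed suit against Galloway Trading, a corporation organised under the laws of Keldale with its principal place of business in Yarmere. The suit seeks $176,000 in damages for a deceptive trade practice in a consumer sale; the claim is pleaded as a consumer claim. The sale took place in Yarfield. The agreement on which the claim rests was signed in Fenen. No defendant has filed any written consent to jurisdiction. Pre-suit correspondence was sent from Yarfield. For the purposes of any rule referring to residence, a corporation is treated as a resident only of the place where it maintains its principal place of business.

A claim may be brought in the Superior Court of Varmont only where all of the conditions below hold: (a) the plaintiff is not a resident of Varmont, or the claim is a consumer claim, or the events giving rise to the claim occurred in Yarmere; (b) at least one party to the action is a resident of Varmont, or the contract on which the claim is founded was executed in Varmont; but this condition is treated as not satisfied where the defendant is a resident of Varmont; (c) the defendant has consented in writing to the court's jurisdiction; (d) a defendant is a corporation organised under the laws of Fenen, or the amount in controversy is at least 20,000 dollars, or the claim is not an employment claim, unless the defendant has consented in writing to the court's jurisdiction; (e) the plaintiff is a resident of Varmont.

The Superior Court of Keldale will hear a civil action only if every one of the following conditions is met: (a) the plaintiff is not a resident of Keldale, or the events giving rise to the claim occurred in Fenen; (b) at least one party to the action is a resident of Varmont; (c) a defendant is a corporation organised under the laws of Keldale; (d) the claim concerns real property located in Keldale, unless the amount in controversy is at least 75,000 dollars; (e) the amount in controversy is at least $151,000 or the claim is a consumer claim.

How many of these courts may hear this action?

The Superior Court of Varmont:
  (a) The claim is a consumer claim — that alternative is enough. Satisfied.
  (b) Marlo Baptiste resides in Varmont — that alternative is enough. The exception is not triggered, since the defendant resides in Yarmere, not Varmont. Met.
  (c) No such written consent has been filed. Condition not met.
  (d) The amount in controversy is $176,000, which meets the $20,000 floor, so this disjunct is met. Satisfied.
  (e) The plaintiff resides in Varmont. Met.
  → Not every requirement is met — no jurisdiction.
The Superior Court of Keldale:
  (a) The plaintiff resides in Varmont, which is not Keldale — that alternative is enough. Condition met.
  (b) Marlo Baptiste resides in Varmont. Satisfied.
  (c) Galloway Trading is organised under the laws of Keldale. Satisfied.
  (d) The claim does not concern real property. But the amount in controversy is $176,000, which meets the 75,000 dollars floor, and the 'unless' clause therefore excuses the requirement. Met.
  (e) The amount in controversy is 176,000 dollars, which meets the USD 151,000 floor, so one alternative holds. Met.
  → Every requirement is satisfied — jurisdiction.
Courts with jurisdiction: the Superior Court of Keldale — 1 in total.

1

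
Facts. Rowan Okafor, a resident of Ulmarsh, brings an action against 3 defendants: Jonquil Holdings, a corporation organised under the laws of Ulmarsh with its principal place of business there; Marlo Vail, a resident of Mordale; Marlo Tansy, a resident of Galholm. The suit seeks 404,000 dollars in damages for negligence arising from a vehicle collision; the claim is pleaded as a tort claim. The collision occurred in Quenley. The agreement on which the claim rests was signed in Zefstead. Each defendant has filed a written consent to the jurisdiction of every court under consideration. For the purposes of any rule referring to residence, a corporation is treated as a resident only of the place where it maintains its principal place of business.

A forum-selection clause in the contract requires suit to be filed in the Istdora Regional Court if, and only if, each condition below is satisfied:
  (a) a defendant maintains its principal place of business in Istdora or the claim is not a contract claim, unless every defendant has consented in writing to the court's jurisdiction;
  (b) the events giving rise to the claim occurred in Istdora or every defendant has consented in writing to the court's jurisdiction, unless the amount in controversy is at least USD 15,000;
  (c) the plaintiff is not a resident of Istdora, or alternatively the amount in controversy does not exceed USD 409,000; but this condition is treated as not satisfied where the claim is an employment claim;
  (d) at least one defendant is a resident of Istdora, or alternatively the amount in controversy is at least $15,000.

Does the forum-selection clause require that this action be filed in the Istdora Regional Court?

Yes

The Istdora Regional Court:
  (a) The claim is a tort claim, not a contract claim, so one alternative holds. Satisfied.
  (b) Every defendant has filed written consent — that alternative is enough. Condition met.
  (c) The plaintiff resides in Ulmarsh, which is not Istdora, so this disjunct is met. The carve-out does not apply: the claim is a tort claim, not an employment claim. Satisfied.
  (d) The amount in controversy is 404,000 dollars, which meets the 15,000 dollars floor, so one alternative holds. Met.
  → The clause applies.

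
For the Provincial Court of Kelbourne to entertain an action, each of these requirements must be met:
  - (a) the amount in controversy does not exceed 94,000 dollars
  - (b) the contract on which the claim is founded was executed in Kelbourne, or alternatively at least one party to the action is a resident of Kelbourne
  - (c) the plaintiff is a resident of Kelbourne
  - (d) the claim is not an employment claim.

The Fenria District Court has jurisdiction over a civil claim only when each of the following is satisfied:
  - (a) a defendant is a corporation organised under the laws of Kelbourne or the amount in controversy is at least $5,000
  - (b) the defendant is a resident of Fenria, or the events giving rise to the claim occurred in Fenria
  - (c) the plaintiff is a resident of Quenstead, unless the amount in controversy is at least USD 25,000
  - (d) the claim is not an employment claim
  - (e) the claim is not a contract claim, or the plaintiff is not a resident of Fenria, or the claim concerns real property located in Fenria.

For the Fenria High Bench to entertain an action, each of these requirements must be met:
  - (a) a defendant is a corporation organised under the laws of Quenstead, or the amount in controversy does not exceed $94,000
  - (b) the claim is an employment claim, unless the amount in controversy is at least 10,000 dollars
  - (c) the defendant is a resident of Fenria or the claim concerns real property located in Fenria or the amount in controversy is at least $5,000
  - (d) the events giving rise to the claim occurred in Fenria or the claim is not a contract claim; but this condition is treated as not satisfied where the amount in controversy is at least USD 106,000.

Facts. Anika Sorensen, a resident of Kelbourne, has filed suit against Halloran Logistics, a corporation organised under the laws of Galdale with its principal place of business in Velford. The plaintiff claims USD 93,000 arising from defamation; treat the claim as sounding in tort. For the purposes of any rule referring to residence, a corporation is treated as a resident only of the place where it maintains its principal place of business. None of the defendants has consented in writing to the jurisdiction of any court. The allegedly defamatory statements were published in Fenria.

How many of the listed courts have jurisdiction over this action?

3

The Provincial Court of Kelbourne:
  (a) The amount in controversy is 93,000 dollars, within the $94,000 ceiling. Satisfied.
  (b) Anika Sorensen resides in Kelbourne, so this disjunct is met. Condition met.
  (c) The plaintiff resides in Kelbourne. Condition met.
  (d) The claim is a tort claim, not an employment claim. Satisfied.
  → Every requirement is satisfied — jurisdiction.
The Fenria District Court:
  (a) The amount in controversy is USD 93,000, which meets the 5,000 dollars floor — that alternative is enough. Condition met.
  (b) The operative events occurred in Fenria, so this disjunct is met. Satisfied.
  (c) The plaintiff resides in Kelbourne, not Quenstead. However, the amount in controversy is 93,000 dollars, which meets the $25,000 floor, so the 'unless' proviso supplies this condition. Condition met.
  (d) The claim is a tort claim, not an employment claim. Met.
  (e) The claim is a tort claim, not a contract claim — that alternative is enough. Met.
  → The court has jurisdiction.
The Fenria High Bench:
  (a) The amount in controversy is $93,000, within the USD 94,000 ceiling, so this disjunct is met. Condition met.
  (b) The claim is a tort claim, not an employment claim. But the amount in controversy is USD 93,000, which meets the 10,000 dollars floor, and the 'unless' clause therefore excuses the requirement. Met.
  (c) The amount in controversy is 93,000 dollars, which meets the 5,000 dollars floor, which satisfies one of the alternatives. Met.
  (d) The operative events occurred in Fenria, so this disjunct is met. And the carve-out is inapplicable — the amount in controversy is USD 93,000, below the $106,000 floor. Satisfied.
  → Jurisdiction lies.
Courts with jurisdiction: the Provincial Court of Kelbourne, the Fenria District Court, the Fenria High Bench — 3 in total.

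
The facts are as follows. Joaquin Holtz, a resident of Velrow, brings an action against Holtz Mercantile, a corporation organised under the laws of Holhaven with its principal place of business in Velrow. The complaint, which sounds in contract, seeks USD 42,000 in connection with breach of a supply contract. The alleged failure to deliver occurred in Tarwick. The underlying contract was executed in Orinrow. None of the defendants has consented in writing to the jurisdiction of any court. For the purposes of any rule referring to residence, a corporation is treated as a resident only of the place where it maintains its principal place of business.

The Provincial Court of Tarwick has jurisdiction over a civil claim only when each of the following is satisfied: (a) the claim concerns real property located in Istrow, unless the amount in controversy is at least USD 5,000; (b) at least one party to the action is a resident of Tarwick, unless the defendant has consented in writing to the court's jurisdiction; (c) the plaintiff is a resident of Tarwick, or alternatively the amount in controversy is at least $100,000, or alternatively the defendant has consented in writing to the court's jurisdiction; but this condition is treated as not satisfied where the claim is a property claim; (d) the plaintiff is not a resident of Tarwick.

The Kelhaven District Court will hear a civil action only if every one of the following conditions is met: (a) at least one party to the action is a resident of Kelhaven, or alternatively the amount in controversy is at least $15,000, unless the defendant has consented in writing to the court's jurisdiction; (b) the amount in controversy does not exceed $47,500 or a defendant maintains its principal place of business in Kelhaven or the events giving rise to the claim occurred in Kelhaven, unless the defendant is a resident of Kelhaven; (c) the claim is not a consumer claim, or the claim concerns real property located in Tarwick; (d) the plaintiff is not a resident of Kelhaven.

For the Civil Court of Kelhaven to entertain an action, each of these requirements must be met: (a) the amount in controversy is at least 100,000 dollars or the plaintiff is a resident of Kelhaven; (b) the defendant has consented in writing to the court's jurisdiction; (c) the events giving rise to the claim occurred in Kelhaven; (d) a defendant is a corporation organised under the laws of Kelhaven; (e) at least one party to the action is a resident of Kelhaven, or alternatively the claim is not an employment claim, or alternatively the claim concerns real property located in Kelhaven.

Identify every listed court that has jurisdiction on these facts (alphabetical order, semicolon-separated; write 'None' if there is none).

The Provincial Court of Tarwick:
  (a) The claim does not concern real property. The proviso rescues it, though: the amount in controversy is USD 42,000, which meets the 5,000 dollars floor. Condition met.
  (b) No party resides in Tarwick. And no such written consent has been filed, so the proviso does not save it. Fails.
  (c) The plaintiff resides in Velrow, not Tarwick; the amount in controversy is USD 42,000, below the $100,000 floor; no such written consent has been filed — no alternative holds. Not met.
  (d) The plaintiff resides in Velrow, which is not Tarwick. Condition met.
  → Not every requirement is met — no jurisdiction.
The Kelhaven District Court:
  (a) The amount in controversy is $42,000, which meets the $15,000 floor, so one alternative holds. Satisfied.
  (b) The amount in controversy is $42,000, within the $47,500 ceiling, so this disjunct is met. Condition met.
  (c) The claim is a contract claim, not a consumer claim, so one alternative holds. Condition met.
  (d) The plaintiff resides in Velrow, which is not Kelhaven. Condition met.
  → The court has jurisdiction.
The Civil Court of Kelhaven:
  (a) The amount in controversy is USD 42,000, below the 100,000 dollars floor; the plaintiff resides in Velrow, not Kelhaven — none of the alternatives is met. Condition not met.
  (b) No such written consent has been filed. Condition not met.
  (c) The operative events occurred in Tarwick, not Kelhaven. Not met.
  (d) The corporate defendant(s) are organised in Holhaven, not Kelhaven. Not satisfied.
  (e) The claim is a contract claim, not an employment claim, so one alternative holds. Condition met.
  → Not every requirement is met — no jurisdiction.

the Kelhaven District Court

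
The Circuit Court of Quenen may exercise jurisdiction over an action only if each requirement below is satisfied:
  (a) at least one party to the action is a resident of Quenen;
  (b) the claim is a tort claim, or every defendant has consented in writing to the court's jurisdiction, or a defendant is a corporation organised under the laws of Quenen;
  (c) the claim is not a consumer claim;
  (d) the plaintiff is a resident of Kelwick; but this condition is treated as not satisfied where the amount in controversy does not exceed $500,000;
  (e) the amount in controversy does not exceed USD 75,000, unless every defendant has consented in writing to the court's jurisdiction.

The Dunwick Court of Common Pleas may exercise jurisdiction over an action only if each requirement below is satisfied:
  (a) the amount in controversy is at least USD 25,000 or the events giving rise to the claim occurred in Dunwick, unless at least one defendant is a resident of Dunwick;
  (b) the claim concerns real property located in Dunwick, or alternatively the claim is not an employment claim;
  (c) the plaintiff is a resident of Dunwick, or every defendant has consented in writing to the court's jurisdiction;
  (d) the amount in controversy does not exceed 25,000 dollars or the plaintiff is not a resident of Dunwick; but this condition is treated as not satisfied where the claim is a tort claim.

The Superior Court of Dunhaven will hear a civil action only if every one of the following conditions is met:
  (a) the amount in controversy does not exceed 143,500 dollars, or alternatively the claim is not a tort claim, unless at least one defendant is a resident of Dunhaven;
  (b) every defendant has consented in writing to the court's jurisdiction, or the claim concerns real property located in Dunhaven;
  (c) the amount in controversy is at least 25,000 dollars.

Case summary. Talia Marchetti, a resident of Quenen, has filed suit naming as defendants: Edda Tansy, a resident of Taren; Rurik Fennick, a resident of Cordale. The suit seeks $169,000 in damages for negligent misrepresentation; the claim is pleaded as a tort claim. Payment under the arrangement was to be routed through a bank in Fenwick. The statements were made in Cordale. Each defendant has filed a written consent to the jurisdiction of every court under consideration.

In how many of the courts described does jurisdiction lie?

The Circuit Court of Quenen:
  (a) Talia Marchetti resides in Quenen. Satisfied.
  (b) The claim is a tort claim, so one alternative holds. Met.
  (c) The claim is a tort claim, not a consumer claim. Met.
  (d) The plaintiff resides in Quenen, not Kelwick. Fails.
  (e) The amount in controversy is 169,000 dollars, above the $75,000 ceiling. The proviso rescues it, though: every defendant has filed written consent. Condition met.
  → Not every requirement is met — no jurisdiction.
The Dunwick Court of Common Pleas:
  (a) The amount in controversy is $169,000, which meets the $25,000 floor — that alternative is enough. Met.
  (b) The claim is a tort claim, not an employment claim, so one alternative holds. Satisfied.
  (c) Every defendant has filed written consent, which satisfies one of the alternatives. Satisfied.
  (d) The plaintiff resides in Quenen, which is not Dunwick, so one alternative holds. But the carve-out bites: the claim is a tort claim. Fails.
  → No jurisdiction.
The Superior Court of Dunhaven:
  (a) The amount in controversy is USD 169,000, above the USD 143,500 ceiling; the claim is a tort claim — every alternative fails. The proviso offers no rescue either, since no defendant resides in Dunhaven (they reside in Taren, Cordale). Not met.
  (b) Every defendant has filed written consent, which satisfies one of the alternatives. Satisfied.
  (c) The amount in controversy is USD 169,000, which meets the $25,000 floor. Satisfied.
  → No jurisdiction.
No court satisfies all of its conditions.

0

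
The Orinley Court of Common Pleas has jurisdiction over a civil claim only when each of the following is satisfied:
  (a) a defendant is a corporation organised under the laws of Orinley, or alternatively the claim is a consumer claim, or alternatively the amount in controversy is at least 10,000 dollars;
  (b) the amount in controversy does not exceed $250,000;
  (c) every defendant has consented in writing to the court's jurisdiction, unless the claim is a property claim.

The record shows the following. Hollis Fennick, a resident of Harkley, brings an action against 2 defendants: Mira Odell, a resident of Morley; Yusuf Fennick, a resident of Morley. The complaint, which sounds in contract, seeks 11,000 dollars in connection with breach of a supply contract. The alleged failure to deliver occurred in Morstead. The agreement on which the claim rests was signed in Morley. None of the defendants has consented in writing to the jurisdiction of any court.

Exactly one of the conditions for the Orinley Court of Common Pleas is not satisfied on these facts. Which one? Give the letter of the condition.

The Orinley Court of Common Pleas:
  (a) The amount in controversy is USD 11,000, which meets the 10,000 dollars floor, so one alternative holds. Satisfied.
  (b) The amount in controversy is 11,000 dollars, within the USD 250,000 ceiling. Satisfied.
  (c) No such written consent has been filed. Nor does the 'unless' clause help: the claim is a contract claim, not a property claim. Not satisfied.
Only condition (c) fails.

(c)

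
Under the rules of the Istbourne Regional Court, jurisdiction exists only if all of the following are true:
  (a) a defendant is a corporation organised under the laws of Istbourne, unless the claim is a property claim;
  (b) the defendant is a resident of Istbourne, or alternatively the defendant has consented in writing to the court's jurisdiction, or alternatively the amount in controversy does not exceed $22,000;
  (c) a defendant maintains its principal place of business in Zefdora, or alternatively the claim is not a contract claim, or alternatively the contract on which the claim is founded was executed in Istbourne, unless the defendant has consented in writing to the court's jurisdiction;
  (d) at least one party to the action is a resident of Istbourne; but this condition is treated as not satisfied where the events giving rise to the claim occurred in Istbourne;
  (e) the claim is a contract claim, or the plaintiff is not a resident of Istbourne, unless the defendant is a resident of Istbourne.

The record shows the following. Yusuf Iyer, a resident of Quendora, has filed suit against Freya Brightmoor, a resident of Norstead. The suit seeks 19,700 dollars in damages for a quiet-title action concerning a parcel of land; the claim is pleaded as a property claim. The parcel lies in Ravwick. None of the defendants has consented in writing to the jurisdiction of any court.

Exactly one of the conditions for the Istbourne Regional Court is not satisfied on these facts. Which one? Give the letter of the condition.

(d)

The Istbourne Regional Court:
  (a) No defendant is a corporation. The proviso rescues it, though: the claim is a property claim. Satisfied.
  (b) The amount in controversy is $19,700, within the USD 22,000 ceiling, which satisfies one of the alternatives. Condition met.
  (c) The claim is a property claim, not a contract claim — that alternative is enough. Met.
  (d) No party resides in Istbourne. Condition not met.
  (e) The plaintiff resides in Quendora, which is not Istbourne — that alternative is enough. Satisfied.
Only condition (d) fails.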